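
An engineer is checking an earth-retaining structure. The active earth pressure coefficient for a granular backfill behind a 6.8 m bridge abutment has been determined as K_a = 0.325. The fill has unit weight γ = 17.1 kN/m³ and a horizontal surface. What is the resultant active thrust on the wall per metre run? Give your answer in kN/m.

P = ½ K_a γ H² = 0.5 × 0.325 × 17.1 × 6.8² = 128.5 kN/m.

128 kN/m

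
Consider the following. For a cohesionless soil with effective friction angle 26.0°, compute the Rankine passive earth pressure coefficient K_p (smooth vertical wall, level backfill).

K_p = (1 + sin φ)/(1 − sin φ) = tan²(45° + 26.0°/2) = 2.561.

2.56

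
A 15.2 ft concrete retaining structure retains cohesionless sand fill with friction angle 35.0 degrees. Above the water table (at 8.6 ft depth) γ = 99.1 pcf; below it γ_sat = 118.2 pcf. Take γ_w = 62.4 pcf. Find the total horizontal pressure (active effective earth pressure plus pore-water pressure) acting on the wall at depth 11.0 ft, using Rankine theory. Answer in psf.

K_a = (1 − sin φ)/(1 + sin φ) = 0.2710.
γ' = 118.2 − 62.4 = 55.80 pcf.
Effective vertical stress at 11.0 ft: σ'_v = 99.1×8.6 + 55.80×2.40 = 986.2 psf.
σ'_h = K_a σ'_v = 0.2710 × 986.2 = 267.2 psf; u = γ_w × 2.40 = 149.8 psf.
Total σ_h = 267.2 + 149.8 = 417.0 psf.

417 psf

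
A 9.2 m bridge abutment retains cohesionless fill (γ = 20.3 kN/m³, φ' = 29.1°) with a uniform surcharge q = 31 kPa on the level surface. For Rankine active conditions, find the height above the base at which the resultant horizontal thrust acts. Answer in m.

3.45 m

K_a = 0.3456.
Triangular part P₁ = ½K_aγH² = 296.9 at H/3 = 3.067 m; rectangular part P₂ = K_a q H = 98.56 at H/2 = 4.600 m.
ȳ = (P₁·3.067 + P₂·4.600)/(P₁+P₂) = 3.449 m.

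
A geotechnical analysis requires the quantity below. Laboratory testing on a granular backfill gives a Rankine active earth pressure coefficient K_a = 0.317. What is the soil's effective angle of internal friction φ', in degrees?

K_a = tan²(45° − φ/2) ⇒ 45° − φ/2 = arctan(√0.317) = 29.38°.
φ = 2(45° − 29.38°) = 31.24°.

31.2°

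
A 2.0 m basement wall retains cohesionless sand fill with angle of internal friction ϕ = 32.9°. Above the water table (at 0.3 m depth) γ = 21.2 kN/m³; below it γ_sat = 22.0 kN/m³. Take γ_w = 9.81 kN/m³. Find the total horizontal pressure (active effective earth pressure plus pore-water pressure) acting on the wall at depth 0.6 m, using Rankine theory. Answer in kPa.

5.91 kPa

K_a = (1 − sin φ)/(1 + sin φ) = 0.2960.
γ' = 22.0 − 9.81 = 12.19 kN/m³.
Effective vertical stress at 0.6 m: σ'_v = 21.2×0.3 + 12.19×0.300 = 10.02 kPa.
σ'_h = K_a σ'_v = 0.2960 × 10.02 = 2.965 kPa; u = γ_w × 0.300 = 2.943 kPa.
Total σ_h = 2.965 + 2.943 = 5.908 kPa.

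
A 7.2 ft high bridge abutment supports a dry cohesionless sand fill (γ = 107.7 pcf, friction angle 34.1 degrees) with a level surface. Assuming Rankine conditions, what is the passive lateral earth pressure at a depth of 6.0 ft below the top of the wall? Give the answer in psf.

K_p = (1 + sin φ)/(1 − sin φ) = 3.552.
σ_h = K_p γ z = 3.552 × 107.7 × 6.0 = 2295 psf.

2300 psf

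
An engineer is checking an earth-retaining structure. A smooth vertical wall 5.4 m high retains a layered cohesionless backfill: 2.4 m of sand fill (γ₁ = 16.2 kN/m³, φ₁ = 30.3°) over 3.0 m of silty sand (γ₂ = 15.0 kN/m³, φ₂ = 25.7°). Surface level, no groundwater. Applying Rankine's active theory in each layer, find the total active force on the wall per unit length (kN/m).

K_a1 = tan²(45°−30.3°/2) = 0.3293; K_a2 = tan²(45°−25.7°/2) = 0.3950.
Layer 1: σ at base = K_a1 γ₁ h₁ = 12.80 kPa; P₁ = ½×12.80×2.4 = 15.36.
Layer 2: σ_v at top = γ₁h₁ = 38.88; σ_h top = K_a2×38.88 = 15.36; σ_h base = K_a2×(38.88+15.0×3.0) = 33.14.
P₂ = ½(15.36+33.14)×3.0 = 72.74. Total P_a = 15.36+72.74 = 88.11 kN/m.

88.1 kN/m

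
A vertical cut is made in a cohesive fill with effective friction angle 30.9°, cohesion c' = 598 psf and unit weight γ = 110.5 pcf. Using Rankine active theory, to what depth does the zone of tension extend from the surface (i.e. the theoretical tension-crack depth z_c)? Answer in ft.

K_a = tan²(45° − 30.9°/2) = 0.3214; √K_a = 0.5669.
The active pressure is zero where K_a γ z = 2c√K_a, so z_c = 2c/(γ√K_a) = 2×598/(110.5×0.5669) = 19.09 ft.

19.1 ft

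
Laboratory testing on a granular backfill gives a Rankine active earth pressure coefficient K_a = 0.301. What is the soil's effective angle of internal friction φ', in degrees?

K_a = tan²(45° − φ/2) ⇒ 45° − φ/2 = arctan(√0.301) = 28.75°.
φ = 2(45° − 28.75°) = 32.50°.

32.5°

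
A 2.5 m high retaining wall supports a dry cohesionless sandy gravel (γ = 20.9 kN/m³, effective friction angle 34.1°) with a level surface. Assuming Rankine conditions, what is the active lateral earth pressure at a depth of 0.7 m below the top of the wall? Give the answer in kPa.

4.12 kPa

K_a = (1 − sin φ)/(1 + sin φ) = 0.2815.
σ_h = K_a γ z = 0.2815 × 20.9 × 0.7 = 4.119 kPa.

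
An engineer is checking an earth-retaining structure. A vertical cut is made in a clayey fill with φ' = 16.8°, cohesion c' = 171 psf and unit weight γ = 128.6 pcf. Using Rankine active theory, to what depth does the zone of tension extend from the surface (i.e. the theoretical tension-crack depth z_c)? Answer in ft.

3.58 ft

K_a = tan²(45° − 16.8°/2) = 0.5516; √K_a = 0.7427.
The active pressure is zero where K_a γ z = 2c√K_a, so z_c = 2c/(γ√K_a) = 2×171/(128.6×0.7427) = 3.581 ft.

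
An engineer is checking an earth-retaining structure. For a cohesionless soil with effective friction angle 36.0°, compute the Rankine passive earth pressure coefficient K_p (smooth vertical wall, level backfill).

3.85

K_p = (1 + sin φ)/(1 − sin φ) = tan²(45° + 36.0°/2) = 3.852.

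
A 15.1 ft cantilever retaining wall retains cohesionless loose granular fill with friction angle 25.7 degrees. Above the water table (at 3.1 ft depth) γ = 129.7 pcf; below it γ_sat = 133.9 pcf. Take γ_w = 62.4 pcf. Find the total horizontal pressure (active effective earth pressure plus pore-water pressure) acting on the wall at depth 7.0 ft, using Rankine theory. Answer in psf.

512 psf

K_a = (1 − sin φ)/(1 + sin φ) = 0.3950.
γ' = 133.9 − 62.4 = 71.50 pcf.
Effective vertical stress at 7.0 ft: σ'_v = 129.7×3.1 + 71.50×3.90 = 680.9 psf.
σ'_h = K_a σ'_v = 0.3950 × 680.9 = 269.0 psf; u = γ_w × 3.90 = 243.4 psf.
Total σ_h = 269.0 + 243.4 = 512.3 psf.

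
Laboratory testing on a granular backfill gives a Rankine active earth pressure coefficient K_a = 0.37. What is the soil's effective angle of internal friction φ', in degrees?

K_a = tan²(45° − φ/2) ⇒ 45° − φ/2 = arctan(√0.37) = 31.31°.
φ = 2(45° − 31.31°) = 27.38°.

27.4°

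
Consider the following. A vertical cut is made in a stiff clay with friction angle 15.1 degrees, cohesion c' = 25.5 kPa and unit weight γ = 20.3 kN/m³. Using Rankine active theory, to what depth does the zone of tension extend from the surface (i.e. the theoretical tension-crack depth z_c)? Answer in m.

3.28 m

K_a = tan²(45° − 15.1°/2) = 0.5867; √K_a = 0.7659.
The active pressure is zero where K_a γ z = 2c√K_a, so z_c = 2c/(γ√K_a) = 2×25.5/(20.3×0.7659) = 3.280 m.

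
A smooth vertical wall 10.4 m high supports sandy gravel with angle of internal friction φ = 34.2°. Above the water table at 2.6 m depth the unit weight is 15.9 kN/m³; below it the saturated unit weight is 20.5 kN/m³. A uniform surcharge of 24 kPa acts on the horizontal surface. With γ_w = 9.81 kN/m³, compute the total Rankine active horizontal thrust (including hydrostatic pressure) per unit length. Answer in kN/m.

565 kN/m

K_a = tan²(45° − φ/2) = 0.2803.
γ' = 20.5 − 9.81 = 10.69 kN/m³. h₂ = H − d_w = 7.8 m.
σ'_h: at surface K_a·q = 6.728; at WT K_a(q+γd_w) = 18.32; at base K_a(q+γd_w+γ'h₂) = 41.69 kPa.
P₁ = ½(6.728+18.32)×2.6 = 32.56; P₂ = ½(18.32+41.69)×7.8 = 234.0; P_w = ½γ_w h₂² = 298.4.
Total = 32.56+234.0+298.4 = 565.0 kN/m.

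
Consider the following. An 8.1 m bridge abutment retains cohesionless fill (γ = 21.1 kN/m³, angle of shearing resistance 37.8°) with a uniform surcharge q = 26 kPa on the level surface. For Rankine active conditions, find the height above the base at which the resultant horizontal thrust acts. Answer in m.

K_a = 0.2400.
Triangular part P₁ = ½K_aγH² = 166.1 at H/3 = 2.700 m; rectangular part P₂ = K_a q H = 50.54 at H/2 = 4.050 m.
ȳ = (P₁·2.700 + P₂·4.050)/(P₁+P₂) = 3.015 m.

3.01 m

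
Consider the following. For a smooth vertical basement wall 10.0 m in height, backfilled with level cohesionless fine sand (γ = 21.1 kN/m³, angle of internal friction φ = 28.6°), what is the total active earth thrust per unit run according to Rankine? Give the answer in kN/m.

K_a = tan²(45° − φ/2) = 0.3525.
P_a = ½ K_a γ H² = 0.5 × 0.3525 × 21.1 × 10.0² = 371.9 kN/m.

372 kN/m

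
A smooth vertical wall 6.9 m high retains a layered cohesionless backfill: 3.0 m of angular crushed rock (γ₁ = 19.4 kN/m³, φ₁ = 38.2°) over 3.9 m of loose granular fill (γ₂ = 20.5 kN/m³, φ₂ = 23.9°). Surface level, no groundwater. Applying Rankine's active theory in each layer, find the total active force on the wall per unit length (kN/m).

K_a1 = tan²(45°−38.2°/2) = 0.2358; K_a2 = tan²(45°−23.9°/2) = 0.4233.
Layer 1: σ at base = K_a1 γ₁ h₁ = 13.72 kPa; P₁ = ½×13.72×3.0 = 20.58.
Layer 2: σ_v at top = γ₁h₁ = 58.20; σ_h top = K_a2×58.20 = 24.64; σ_h base = K_a2×(58.20+20.5×3.9) = 58.48.
P₂ = ½(24.64+58.48)×3.9 = 162.1. Total P_a = 20.58+162.1 = 182.7 kN/m.

183 kN/m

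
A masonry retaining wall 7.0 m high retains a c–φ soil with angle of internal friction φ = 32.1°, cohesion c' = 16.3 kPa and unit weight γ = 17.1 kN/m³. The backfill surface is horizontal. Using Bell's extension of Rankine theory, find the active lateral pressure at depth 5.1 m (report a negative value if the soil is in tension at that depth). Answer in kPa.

K_a = (1 − sin φ)/(1 + sin φ) = 0.3060.
σ_a = K_a γ z − 2c√K_a = 0.3060×17.1×5.1 − 2×16.3×0.5532 = 8.653 kPa.

8.65 kPa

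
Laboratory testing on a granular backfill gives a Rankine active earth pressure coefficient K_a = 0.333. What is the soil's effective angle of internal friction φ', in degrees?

30.0°

K_a = tan²(45° − φ/2) ⇒ 45° − φ/2 = arctan(√0.333) = 29.99°.
φ = 2(45° − 29.99°) = 30.02°.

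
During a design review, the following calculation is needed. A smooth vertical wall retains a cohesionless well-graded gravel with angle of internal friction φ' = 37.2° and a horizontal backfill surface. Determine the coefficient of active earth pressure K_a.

K_a = tan²(45° − φ/2) = tan²(26.40°) = 0.2464.

0.246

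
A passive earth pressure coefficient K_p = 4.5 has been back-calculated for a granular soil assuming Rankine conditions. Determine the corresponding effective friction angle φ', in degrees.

K_p = (1+sin φ)/(1−sin φ) ⇒ sin φ = (K_p − 1)/(K_p + 1) = 0.6364.
φ = arcsin(0.6364) = 39.52°.

39.5°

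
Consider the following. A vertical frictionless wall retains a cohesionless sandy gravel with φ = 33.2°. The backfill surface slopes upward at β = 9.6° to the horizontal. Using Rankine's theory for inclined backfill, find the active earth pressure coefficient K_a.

K_a = cos β · (cos β − √(cos²β − cos²φ)) / (cos β + √(cos²β − cos²φ)).
cos β = 0.9860, cos φ = 0.8368, √(cos²β − cos²φ) = 0.5215.
K_a = 0.9860 × (0.9860 − 0.5215)/(0.9860 + 0.5215) = 0.3038.

0.304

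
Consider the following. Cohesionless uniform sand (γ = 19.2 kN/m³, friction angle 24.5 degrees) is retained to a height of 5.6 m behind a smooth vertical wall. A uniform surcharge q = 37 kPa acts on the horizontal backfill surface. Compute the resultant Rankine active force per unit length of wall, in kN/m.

210 kN/m

K_a = tan²(45° − φ/2) = 0.4137.
Soil triangle: ½ K_a γ H² = 0.5×0.4137×19.2×5.6² = 124.6 kN/m.
Surcharge rectangle: K_a q H = 0.4137×37×5.6 = 85.73 kN/m.
Total = 124.6 + 85.73 = 210.3 kN/m.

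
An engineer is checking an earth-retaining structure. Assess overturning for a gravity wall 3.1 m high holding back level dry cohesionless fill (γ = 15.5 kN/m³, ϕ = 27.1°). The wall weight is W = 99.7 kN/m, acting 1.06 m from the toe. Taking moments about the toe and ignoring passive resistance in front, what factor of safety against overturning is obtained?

3.67

K_a = tan²(45° − 27.1°/2) = 0.3741.
P_a = ½K_aγH² = 0.5×0.3741×15.5×3.1² = 27.86 kN/m, acting at H/3 = 1.033 m above the base.
Overturning moment M_o = P_a × H/3 = 27.86 × 1.033 = 28.79.
Resisting moment M_r = W × 1.06 = 99.7 × 1.06 = 105.7.
FS_overturning = M_r/M_o = 105.7/28.79 = 3.671.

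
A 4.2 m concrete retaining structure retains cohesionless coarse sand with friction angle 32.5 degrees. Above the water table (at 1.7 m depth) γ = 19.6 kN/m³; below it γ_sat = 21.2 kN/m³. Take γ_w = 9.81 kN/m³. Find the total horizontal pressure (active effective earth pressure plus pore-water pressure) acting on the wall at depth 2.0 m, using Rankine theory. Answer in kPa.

K_a = (1 − sin φ)/(1 + sin φ) = 0.3010.
γ' = 21.2 − 9.81 = 11.39 kN/m³.
Effective vertical stress at 2.0 m: σ'_v = 19.6×1.7 + 11.39×0.300 = 36.74 kPa.
σ'_h = K_a σ'_v = 0.3010 × 36.74 = 11.06 kPa; u = γ_w × 0.300 = 2.943 kPa.
Total σ_h = 11.06 + 2.943 = 14.00 kPa.

14.0 kPa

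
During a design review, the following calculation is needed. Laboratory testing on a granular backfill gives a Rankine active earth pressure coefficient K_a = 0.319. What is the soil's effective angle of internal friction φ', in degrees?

31.1°

K_a = tan²(45° − φ/2) ⇒ 45° − φ/2 = arctan(√0.319) = 29.46°.
φ = 2(45° − 29.46°) = 31.08°.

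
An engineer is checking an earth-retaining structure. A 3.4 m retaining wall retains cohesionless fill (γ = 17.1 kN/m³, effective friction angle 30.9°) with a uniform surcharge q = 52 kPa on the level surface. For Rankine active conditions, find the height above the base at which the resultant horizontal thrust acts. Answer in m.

K_a = 0.3214.
Triangular part P₁ = ½K_aγH² = 31.77 at H/3 = 1.133 m; rectangular part P₂ = K_a q H = 56.82 at H/2 = 1.700 m.
ȳ = (P₁·1.133 + P₂·1.700)/(P₁+P₂) = 1.497 m.

1.50 m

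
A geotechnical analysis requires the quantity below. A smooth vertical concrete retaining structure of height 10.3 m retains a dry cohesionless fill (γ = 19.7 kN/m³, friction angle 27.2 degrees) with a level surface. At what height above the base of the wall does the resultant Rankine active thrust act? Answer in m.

K_a = 0.3726.
The pressure distribution is triangular, so the resultant acts at H/3 above the base = 10.3/3 = 3.433 m.

3.43 m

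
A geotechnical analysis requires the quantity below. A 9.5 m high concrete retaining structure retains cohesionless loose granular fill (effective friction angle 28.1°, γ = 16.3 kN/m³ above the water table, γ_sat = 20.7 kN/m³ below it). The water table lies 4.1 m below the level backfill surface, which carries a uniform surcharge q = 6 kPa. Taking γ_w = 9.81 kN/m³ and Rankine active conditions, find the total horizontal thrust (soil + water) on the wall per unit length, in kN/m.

K_a = tan²(45° − φ/2) = 0.3596.
γ' = 20.7 − 9.81 = 10.89 kN/m³. h₂ = H − d_w = 5.4 m.
σ'_h: at surface K_a·q = 2.158; at WT K_a(q+γd_w) = 26.19; at base K_a(q+γd_w+γ'h₂) = 47.34 kPa.
P₁ = ½(2.158+26.19)×4.1 = 58.11; P₂ = ½(26.19+47.34)×5.4 = 198.5; P_w = ½γ_w h₂² = 143.0.
Total = 58.11+198.5+143.0 = 399.7 kN/m.

400 kN/m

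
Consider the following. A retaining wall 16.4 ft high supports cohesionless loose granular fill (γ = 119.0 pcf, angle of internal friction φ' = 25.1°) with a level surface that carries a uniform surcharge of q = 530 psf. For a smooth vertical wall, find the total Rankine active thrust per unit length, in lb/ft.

K_a = tan²(45° − φ/2) = 0.4043.
Soil triangle: ½ K_a γ H² = 0.5×0.4043×119.0×16.4² = 6470 lb/ft.
Surcharge rectangle: K_a q H = 0.4043×530×16.4 = 3514 lb/ft.
Total = 6470 + 3514 = 9984 lb/ft.

9980 lb/ft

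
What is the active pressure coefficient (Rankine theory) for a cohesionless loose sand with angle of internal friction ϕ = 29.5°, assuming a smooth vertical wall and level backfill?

K_a = tan²(45° − φ/2) = tan²(30.25°) = 0.3401.

0.340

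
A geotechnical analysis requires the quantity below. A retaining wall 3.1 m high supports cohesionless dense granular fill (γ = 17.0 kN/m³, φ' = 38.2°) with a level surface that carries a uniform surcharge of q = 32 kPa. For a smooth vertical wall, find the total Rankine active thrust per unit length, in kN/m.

42.6 kN/m

K_a = tan²(45° − φ/2) = 0.2358.
Soil triangle: ½ K_a γ H² = 0.5×0.2358×17.0×3.1² = 19.26 kN/m.
Surcharge rectangle: K_a q H = 0.2358×32×3.1 = 23.39 kN/m.
Total = 19.26 + 23.39 = 42.65 kN/m.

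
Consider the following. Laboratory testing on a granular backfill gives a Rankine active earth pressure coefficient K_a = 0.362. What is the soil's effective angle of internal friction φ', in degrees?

27.9°

K_a = tan²(45° − φ/2) ⇒ 45° − φ/2 = arctan(√0.362) = 31.03°.
φ = 2(45° − 31.03°) = 27.93°.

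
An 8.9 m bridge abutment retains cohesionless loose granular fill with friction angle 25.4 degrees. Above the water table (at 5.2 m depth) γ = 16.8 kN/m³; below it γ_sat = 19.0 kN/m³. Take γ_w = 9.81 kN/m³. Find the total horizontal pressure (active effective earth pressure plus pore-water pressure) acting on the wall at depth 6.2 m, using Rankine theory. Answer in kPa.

K_a = (1 − sin φ)/(1 + sin φ) = 0.3996.
γ' = 19.0 − 9.81 = 9.190 kN/m³.
Effective vertical stress at 6.2 m: σ'_v = 16.8×5.2 + 9.190×1.00 = 96.55 kPa.
σ'_h = K_a σ'_v = 0.3996 × 96.55 = 38.59 kPa; u = γ_w × 1.00 = 9.810 kPa.
Total σ_h = 38.59 + 9.810 = 48.40 kPa.

48.4 kPa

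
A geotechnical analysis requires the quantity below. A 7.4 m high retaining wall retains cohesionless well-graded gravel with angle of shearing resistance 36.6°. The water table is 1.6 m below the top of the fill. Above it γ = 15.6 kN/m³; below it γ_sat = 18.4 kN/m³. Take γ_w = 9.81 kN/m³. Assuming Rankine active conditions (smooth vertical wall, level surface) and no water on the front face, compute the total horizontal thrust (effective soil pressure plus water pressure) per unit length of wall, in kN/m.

K_a = tan²(45° − φ/2) = 0.2530.
γ' = 18.4 − 9.81 = 8.590 kN/m³. Depth below WT = 5.8 m.
σ'_h at WT = K_a γ d_w = 6.314 kPa; at base = 6.314 + K_a γ' × 5.8 = 18.92 kPa.
P₁ (0–1.6 m) = ½×6.314×1.6 = 5.051. P₂ (1.6–7.4 m) = ½(6.314+18.92)×5.8 = 73.17.
P_w = ½ γ_w h₂² = 0.5×9.81×5.8² = 165.0. Total = 5.051+73.17+165.0 = 243.2 kN/m.

243 kN/m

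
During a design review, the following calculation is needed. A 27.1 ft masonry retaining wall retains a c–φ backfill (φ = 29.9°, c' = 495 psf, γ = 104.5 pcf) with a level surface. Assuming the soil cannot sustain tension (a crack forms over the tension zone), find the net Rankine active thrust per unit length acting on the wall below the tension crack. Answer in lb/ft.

K_a = 0.3347; √K_a = 0.5785.
Tension-crack depth z_c = 2c/(γ√K_a) = 2×495/(104.5×0.5785) = 16.38 ft.
σ_a at base = K_a γ H − 2c√K_a = 0.3347×104.5×27.1 − 2×495×0.5785 = 375.1 psf.
P_a = ½ × 375.1 × (H − z_c) = 0.5×375.1×10.72 = 2011 lb/ft.

2010 lb/ft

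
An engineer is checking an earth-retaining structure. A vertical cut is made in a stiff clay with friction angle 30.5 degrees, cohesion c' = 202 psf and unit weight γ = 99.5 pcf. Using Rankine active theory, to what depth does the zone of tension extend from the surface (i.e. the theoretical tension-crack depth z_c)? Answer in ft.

7.10 ft

K_a = tan²(45° − 30.5°/2) = 0.3267; √K_a = 0.5715.
The active pressure is zero where K_a γ z = 2c√K_a, so z_c = 2c/(γ√K_a) = 2×202/(99.5×0.5715) = 7.104 ft.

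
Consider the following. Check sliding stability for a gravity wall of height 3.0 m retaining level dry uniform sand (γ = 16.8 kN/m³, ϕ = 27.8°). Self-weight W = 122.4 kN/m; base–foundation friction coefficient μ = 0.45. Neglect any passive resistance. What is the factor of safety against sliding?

2.00

K_a = tan²(45° − 27.8°/2) = 0.3639.
P_a = ½K_aγH² = 0.5×0.3639×16.8×3.0² = 27.51 kN/m, acting at H/3 = 1.000 m above the base.
FS_sliding = μW / P_a = 0.45×122.4 / 27.51 = 2.002.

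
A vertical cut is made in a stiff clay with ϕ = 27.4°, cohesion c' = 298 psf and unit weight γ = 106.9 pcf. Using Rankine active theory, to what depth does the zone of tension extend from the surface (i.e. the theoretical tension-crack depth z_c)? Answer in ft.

9.17 ft

K_a = tan²(45° − 27.4°/2) = 0.3697; √K_a = 0.6080.
The active pressure is zero where K_a γ z = 2c√K_a, so z_c = 2c/(γ√K_a) = 2×298/(106.9×0.6080) = 9.170 ft.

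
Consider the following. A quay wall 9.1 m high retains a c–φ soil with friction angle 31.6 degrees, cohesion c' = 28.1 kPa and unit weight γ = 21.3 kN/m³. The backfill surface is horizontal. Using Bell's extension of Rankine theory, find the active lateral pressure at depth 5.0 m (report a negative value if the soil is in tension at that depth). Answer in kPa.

1.86 kPa

K_a = (1 − sin φ)/(1 + sin φ) = 0.3123.
σ_a = K_a γ z − 2c√K_a = 0.3123×21.3×5.0 − 2×28.1×0.5589 = 1.856 kPa.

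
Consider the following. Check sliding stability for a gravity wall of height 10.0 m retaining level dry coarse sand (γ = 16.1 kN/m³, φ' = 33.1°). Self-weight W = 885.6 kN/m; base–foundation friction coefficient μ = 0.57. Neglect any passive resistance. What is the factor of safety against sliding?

2.14

K_a = tan²(45° − 33.1°/2) = 0.2936.
P_a = ½K_aγH² = 0.5×0.2936×16.1×10.0² = 236.3 kN/m, acting at H/3 = 3.333 m above the base.
FS_sliding = μW / P_a = 0.57×885.6 / 236.3 = 2.136.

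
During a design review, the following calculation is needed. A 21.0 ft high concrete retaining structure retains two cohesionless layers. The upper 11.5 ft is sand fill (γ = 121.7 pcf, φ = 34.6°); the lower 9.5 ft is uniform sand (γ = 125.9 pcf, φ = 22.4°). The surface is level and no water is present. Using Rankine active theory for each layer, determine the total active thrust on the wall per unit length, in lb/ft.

K_a1 = tan²(45°−34.6°/2) = 0.2756; K_a2 = tan²(45°−22.4°/2) = 0.4482.
Layer 1: σ at base = K_a1 γ₁ h₁ = 385.8 psf; P₁ = ½×385.8×11.5 = 2218.
Layer 2: σ_v at top = γ₁h₁ = 1400; σ_h top = K_a2×1400 = 627.2; σ_h base = K_a2×(1400+125.9×9.5) = 1163.
P₂ = ½(627.2+1163)×9.5 = 8505. Total P_a = 2218+8505 = 10720 lb/ft.

10700 lb/ft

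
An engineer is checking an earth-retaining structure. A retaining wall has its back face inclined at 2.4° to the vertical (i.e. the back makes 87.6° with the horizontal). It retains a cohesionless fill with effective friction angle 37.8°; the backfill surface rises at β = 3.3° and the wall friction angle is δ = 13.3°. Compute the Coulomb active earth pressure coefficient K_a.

0.246

K_a = sin²(α+φ) / [sin²α · sin(α−δ) · (1 + √{sin(φ+δ)sin(φ−β) / (sin(α−δ)sin(α+β))})²].
With α = 87.6°, φ = 37.8°, δ = 13.3°, β = 3.3°: K_a = 0.2459.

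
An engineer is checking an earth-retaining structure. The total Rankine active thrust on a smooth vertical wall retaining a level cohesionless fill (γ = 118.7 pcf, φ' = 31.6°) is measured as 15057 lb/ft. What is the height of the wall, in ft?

28.5 ft

K_a = 0.3123. P_a = ½ K_a γ H² ⇒ H = √(2P_a/(K_a γ)).
H = √(2×15057/(0.3123×118.7)) = 28.50 ft.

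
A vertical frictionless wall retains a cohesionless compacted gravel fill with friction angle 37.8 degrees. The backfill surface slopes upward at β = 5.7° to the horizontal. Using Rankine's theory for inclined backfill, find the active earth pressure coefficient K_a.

K_a = cos β · (cos β − √(cos²β − cos²φ)) / (cos β + √(cos²β − cos²φ)).
cos β = 0.9951, cos φ = 0.7902, √(cos²β − cos²φ) = 0.6048.
K_a = 0.9951 × (0.9951 − 0.6048)/(0.9951 + 0.6048) = 0.2427.

0.243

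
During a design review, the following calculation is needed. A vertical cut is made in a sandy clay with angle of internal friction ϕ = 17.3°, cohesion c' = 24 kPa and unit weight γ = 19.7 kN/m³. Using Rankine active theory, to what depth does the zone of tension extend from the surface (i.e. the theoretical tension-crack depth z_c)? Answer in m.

3.31 m

K_a = tan²(45° − 17.3°/2) = 0.5416; √K_a = 0.7359.
The active pressure is zero where K_a γ z = 2c√K_a, so z_c = 2c/(γ√K_a) = 2×24/(19.7×0.7359) = 3.311 m.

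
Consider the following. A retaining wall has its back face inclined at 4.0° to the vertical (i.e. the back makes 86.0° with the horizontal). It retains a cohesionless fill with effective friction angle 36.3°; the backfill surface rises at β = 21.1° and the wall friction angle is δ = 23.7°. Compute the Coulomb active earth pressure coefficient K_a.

0.352

K_a = sin²(α+φ) / [sin²α · sin(α−δ) · (1 + √{sin(φ+δ)sin(φ−β) / (sin(α−δ)sin(α+β))})²].
With α = 86.0°, φ = 36.3°, δ = 23.7°, β = 21.1°: K_a = 0.3519.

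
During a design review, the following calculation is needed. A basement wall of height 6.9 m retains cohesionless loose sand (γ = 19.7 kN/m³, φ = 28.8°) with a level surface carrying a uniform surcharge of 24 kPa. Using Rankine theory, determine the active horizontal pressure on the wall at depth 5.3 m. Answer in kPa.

44.9 kPa

K_a = (1 − sin φ)/(1 + sin φ) = 0.3498.
σ_v = γz + q = 19.7 × 5.3 + 24 = 128.4 kPa.
σ_h = K_a σ_v = 0.3498 × 128.4 = 44.91 kPa.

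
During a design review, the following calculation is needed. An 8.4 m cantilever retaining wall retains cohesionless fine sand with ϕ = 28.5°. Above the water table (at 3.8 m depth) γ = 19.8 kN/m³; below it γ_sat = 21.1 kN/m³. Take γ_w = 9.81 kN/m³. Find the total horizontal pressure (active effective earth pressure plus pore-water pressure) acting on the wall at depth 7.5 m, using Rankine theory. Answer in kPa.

77.7 kPa

K_a = (1 − sin φ)/(1 + sin φ) = 0.3540.
γ' = 21.1 − 9.81 = 11.29 kN/m³.
Effective vertical stress at 7.5 m: σ'_v = 19.8×3.8 + 11.29×3.70 = 117.0 kPa.
σ'_h = K_a σ'_v = 0.3540 × 117.0 = 41.42 kPa; u = γ_w × 3.70 = 36.30 kPa.
Total σ_h = 41.42 + 36.30 = 77.71 kPa.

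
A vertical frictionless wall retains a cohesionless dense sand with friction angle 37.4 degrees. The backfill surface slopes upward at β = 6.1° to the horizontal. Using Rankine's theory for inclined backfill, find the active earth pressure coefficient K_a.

0.247

K_a = cos β · (cos β − √(cos²β − cos²φ)) / (cos β + √(cos²β − cos²φ)).
cos β = 0.9943, cos φ = 0.7944, √(cos²β − cos²φ) = 0.5980.
K_a = 0.9943 × (0.9943 − 0.5980)/(0.9943 + 0.5980) = 0.2475.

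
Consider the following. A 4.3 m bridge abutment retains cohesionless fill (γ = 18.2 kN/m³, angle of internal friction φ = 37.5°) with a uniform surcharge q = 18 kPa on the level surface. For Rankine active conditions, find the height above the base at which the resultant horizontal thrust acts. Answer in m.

1.66 m

K_a = 0.2432.
Triangular part P₁ = ½K_aγH² = 40.92 at H/3 = 1.433 m; rectangular part P₂ = K_a q H = 18.82 at H/2 = 2.150 m.
ȳ = (P₁·1.433 + P₂·2.150)/(P₁+P₂) = 1.659 m.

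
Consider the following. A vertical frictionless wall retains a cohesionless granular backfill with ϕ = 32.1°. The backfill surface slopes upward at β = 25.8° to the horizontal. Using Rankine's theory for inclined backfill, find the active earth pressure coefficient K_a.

0.445

K_a = cos β · (cos β − √(cos²β − cos²φ)) / (cos β + √(cos²β − cos²φ)).
cos β = 0.9003, cos φ = 0.8471, √(cos²β − cos²φ) = 0.3049.
K_a = 0.9003 × (0.9003 − 0.3049)/(0.9003 + 0.3049) = 0.4448.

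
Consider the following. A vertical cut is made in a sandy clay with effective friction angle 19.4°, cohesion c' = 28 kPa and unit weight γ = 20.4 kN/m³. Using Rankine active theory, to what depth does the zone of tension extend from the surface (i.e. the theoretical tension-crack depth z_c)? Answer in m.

3.88 m

K_a = tan²(45° − 19.4°/2) = 0.5013; √K_a = 0.7080.
The active pressure is zero where K_a γ z = 2c√K_a, so z_c = 2c/(γ√K_a) = 2×28/(20.4×0.7080) = 3.877 m.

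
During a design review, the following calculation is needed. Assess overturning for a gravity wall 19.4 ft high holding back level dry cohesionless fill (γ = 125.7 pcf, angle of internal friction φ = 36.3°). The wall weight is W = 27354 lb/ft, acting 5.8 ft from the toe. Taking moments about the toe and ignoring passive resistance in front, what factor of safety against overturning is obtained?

K_a = tan²(45° − 36.3°/2) = 0.2563.
P_a = ½K_aγH² = 0.5×0.2563×125.7×19.4² = 6062 lb/ft, acting at H/3 = 6.467 ft above the base.
Overturning moment M_o = P_a × H/3 = 6062 × 6.467 = 39200.
Resisting moment M_r = W × 5.8 = 27354 × 5.8 = 158700.
FS_overturning = M_r/M_o = 158700/39200 = 4.047.

4.05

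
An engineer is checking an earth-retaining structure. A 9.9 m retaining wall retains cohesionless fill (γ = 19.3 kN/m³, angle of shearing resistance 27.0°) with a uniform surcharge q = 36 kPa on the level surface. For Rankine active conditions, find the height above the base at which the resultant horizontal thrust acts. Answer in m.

3.75 m

K_a = 0.3755.
Triangular part P₁ = ½K_aγH² = 355.2 at H/3 = 3.300 m; rectangular part P₂ = K_a q H = 133.8 at H/2 = 4.950 m.
ȳ = (P₁·3.300 + P₂·4.950)/(P₁+P₂) = 3.752 m.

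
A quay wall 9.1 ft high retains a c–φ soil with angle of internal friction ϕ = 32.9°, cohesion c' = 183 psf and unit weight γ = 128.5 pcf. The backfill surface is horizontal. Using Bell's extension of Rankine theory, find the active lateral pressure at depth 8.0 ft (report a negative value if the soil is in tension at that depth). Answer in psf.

K_a = (1 − sin φ)/(1 + sin φ) = 0.2960.
σ_a = K_a γ z − 2c√K_a = 0.2960×128.5×8.0 − 2×183×0.5441 = 105.2 psf.

105 psf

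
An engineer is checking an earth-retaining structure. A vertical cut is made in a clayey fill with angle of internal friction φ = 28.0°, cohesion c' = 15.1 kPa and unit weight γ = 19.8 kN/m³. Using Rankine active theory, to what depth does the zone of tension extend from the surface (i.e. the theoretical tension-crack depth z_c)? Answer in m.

K_a = tan²(45° − 28.0°/2) = 0.3610; √K_a = 0.6009.
The active pressure is zero where K_a γ z = 2c√K_a, so z_c = 2c/(γ√K_a) = 2×15.1/(19.8×0.6009) = 2.538 m.

2.54 m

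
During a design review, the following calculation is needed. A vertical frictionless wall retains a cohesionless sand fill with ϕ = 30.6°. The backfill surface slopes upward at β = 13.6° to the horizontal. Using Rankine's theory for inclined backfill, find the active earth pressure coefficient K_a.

0.355

K_a = cos β · (cos β − √(cos²β − cos²φ)) / (cos β + √(cos²β − cos²φ)).
cos β = 0.9720, cos φ = 0.8607, √(cos²β − cos²φ) = 0.4515.
K_a = 0.9720 × (0.9720 − 0.4515)/(0.9720 + 0.4515) = 0.3554.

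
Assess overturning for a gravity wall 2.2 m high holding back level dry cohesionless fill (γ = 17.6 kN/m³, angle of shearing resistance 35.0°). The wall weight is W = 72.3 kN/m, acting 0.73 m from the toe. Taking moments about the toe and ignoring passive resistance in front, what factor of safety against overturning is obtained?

K_a = tan²(45° − 35.0°/2) = 0.2710.
P_a = ½K_aγH² = 0.5×0.2710×17.6×2.2² = 11.54 kN/m, acting at H/3 = 0.7333 m above the base.
Overturning moment M_o = P_a × H/3 = 11.54 × 0.7333 = 8.464.
Resisting moment M_r = W × 0.73 = 72.3 × 0.73 = 52.78.
FS_overturning = M_r/M_o = 52.78/8.464 = 6.236.

6.24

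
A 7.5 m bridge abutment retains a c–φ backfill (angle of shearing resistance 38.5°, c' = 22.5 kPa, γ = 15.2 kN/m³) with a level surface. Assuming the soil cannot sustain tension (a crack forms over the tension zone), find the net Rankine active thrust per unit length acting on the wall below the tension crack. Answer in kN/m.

K_a = 0.2327; √K_a = 0.4823.
Tension-crack depth z_c = 2c/(γ√K_a) = 2×22.5/(15.2×0.4823) = 6.138 m.
σ_a at base = K_a γ H − 2c√K_a = 0.2327×15.2×7.5 − 2×22.5×0.4823 = 4.817 kPa.
P_a = ½ × 4.817 × (H − z_c) = 0.5×4.817×1.362 = 3.281 kN/m.

3.28 kN/m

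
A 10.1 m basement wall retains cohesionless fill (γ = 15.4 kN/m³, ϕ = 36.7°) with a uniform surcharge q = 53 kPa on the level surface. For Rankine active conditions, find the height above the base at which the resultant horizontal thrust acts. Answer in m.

K_a = 0.2519.
Triangular part P₁ = ½K_aγH² = 197.8 at H/3 = 3.367 m; rectangular part P₂ = K_a q H = 134.8 at H/2 = 5.050 m.
ȳ = (P₁·3.367 + P₂·5.050)/(P₁+P₂) = 4.049 m.

4.05 m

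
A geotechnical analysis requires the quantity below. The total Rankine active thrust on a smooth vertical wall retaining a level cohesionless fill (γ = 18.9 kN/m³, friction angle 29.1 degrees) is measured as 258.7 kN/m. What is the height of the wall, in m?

8.90 m

K_a = 0.3456. P_a = ½ K_a γ H² ⇒ H = √(2P_a/(K_a γ)).
H = √(2×258.7/(0.3456×18.9)) = 8.900 m.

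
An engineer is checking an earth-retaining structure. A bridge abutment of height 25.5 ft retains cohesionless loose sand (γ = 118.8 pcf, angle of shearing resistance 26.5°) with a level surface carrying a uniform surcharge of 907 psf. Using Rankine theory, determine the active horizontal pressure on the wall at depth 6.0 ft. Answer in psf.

K_a = (1 − sin φ)/(1 + sin φ) = 0.3829.
σ_v = γz + q = 118.8 × 6.0 + 907 = 1620 psf.
σ_h = K_a σ_v = 0.3829 × 1620 = 620.3 psf.

620 psf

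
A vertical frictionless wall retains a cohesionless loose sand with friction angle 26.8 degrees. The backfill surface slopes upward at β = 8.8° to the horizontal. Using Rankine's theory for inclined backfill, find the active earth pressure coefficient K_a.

K_a = cos β · (cos β − √(cos²β − cos²φ)) / (cos β + √(cos²β − cos²φ)).
cos β = 0.9882, cos φ = 0.8926, √(cos²β − cos²φ) = 0.4241.
K_a = 0.9882 × (0.9882 − 0.4241)/(0.9882 + 0.4241) = 0.3947.

0.395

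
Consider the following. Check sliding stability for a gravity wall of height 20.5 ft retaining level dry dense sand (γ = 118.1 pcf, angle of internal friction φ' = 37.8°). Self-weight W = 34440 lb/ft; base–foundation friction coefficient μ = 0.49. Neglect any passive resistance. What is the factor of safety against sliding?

2.83

K_a = tan²(45° − 37.8°/2) = 0.2400.
P_a = ½K_aγH² = 0.5×0.2400×118.1×20.5² = 5956 lb/ft, acting at H/3 = 6.833 ft above the base.
FS_sliding = μW / P_a = 0.49×34440 / 5956 = 2.834.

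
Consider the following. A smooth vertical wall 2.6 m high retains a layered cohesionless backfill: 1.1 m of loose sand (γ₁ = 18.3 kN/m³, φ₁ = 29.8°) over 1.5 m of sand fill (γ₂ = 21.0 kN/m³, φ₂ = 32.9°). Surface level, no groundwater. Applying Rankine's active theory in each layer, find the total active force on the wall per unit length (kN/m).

19.7 kN/m

K_a1 = tan²(45°−29.8°/2) = 0.3360; K_a2 = tan²(45°−32.9°/2) = 0.2960.
Layer 1: σ at base = K_a1 γ₁ h₁ = 6.764 kPa; P₁ = ½×6.764×1.1 = 3.720.
Layer 2: σ_v at top = γ₁h₁ = 20.13; σ_h top = K_a2×20.13 = 5.959; σ_h base = K_a2×(20.13+21.0×1.5) = 15.28.
P₂ = ½(5.959+15.28)×1.5 = 15.93. Total P_a = 3.720+15.93 = 19.65 kN/m.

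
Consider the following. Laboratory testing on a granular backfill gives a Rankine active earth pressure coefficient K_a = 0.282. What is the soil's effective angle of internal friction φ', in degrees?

K_a = tan²(45° − φ/2) ⇒ 45° − φ/2 = arctan(√0.282) = 27.97°.
φ = 2(45° − 27.97°) = 34.06°.

34.1°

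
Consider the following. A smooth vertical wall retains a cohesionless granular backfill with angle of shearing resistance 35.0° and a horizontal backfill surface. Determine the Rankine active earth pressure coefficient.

0.271

K_a = tan²(45° − φ/2) = tan²(27.50°) = 0.2710.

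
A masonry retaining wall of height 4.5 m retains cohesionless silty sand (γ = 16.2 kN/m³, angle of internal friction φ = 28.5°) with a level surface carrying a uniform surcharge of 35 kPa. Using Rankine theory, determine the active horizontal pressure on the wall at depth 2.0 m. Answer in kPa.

K_a = (1 − sin φ)/(1 + sin φ) = 0.3540.
σ_v = γz + q = 16.2 × 2.0 + 35 = 67.40 kPa.
σ_h = K_a σ_v = 0.3540 × 67.40 = 23.86 kPa.

23.9 kPa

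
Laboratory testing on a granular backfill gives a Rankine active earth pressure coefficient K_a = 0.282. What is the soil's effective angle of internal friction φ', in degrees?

K_a = tan²(45° − φ/2) ⇒ 45° − φ/2 = arctan(√0.282) = 27.97°.
φ = 2(45° − 27.97°) = 34.06°.

34.1°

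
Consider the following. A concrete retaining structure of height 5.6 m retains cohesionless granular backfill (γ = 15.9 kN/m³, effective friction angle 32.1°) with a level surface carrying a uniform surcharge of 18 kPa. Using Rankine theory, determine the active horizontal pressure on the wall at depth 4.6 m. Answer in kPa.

K_a = (1 − sin φ)/(1 + sin φ) = 0.3060.
σ_v = γz + q = 15.9 × 4.6 + 18 = 91.14 kPa.
σ_h = K_a σ_v = 0.3060 × 91.14 = 27.89 kPa.

27.9 kPa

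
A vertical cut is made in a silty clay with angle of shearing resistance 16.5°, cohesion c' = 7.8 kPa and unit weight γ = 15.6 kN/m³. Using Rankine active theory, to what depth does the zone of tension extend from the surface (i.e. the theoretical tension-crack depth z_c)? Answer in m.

K_a = tan²(45° − 16.5°/2) = 0.5576; √K_a = 0.7467.
The active pressure is zero where K_a γ z = 2c√K_a, so z_c = 2c/(γ√K_a) = 2×7.8/(15.6×0.7467) = 1.339 m.

1.34 m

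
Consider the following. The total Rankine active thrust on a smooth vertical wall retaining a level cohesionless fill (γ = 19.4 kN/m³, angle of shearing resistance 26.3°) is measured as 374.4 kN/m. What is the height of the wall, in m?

K_a = 0.3859. P_a = ½ K_a γ H² ⇒ H = √(2P_a/(K_a γ)).
H = √(2×374.4/(0.3859×19.4)) = 10.00 m.

10.0 m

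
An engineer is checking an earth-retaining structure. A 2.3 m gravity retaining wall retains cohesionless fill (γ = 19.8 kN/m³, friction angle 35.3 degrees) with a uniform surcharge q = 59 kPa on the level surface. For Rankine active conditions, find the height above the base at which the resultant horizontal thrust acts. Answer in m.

1.04 m

K_a = 0.2675.
Triangular part P₁ = ½K_aγH² = 14.01 at H/3 = 0.7667 m; rectangular part P₂ = K_a q H = 36.31 at H/2 = 1.150 m.
ȳ = (P₁·0.7667 + P₂·1.150)/(P₁+P₂) = 1.043 m.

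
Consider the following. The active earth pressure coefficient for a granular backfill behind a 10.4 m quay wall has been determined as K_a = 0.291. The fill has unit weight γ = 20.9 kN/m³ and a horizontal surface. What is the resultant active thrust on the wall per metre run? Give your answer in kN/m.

329 kN/m

P = ½ K_a γ H² = 0.5 × 0.291 × 20.9 × 10.4² = 328.9 kN/m.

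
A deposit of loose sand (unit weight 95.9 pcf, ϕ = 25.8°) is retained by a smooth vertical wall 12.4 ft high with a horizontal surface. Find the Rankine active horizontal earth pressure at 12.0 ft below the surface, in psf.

453 psf

K_a = (1 − sin φ)/(1 + sin φ) = 0.3935.
σ_h = K_a γ z = 0.3935 × 95.9 × 12.0 = 452.8 psf.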